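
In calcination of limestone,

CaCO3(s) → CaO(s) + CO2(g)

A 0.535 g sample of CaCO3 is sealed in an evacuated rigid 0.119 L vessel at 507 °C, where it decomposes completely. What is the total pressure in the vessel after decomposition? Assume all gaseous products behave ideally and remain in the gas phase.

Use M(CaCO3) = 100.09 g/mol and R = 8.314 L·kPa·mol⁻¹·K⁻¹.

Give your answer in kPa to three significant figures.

n(CaCO3) = 0.535 / 100.09 = 0.005345 mol
n(gas produced) = (1/1) × 0.005345 = 0.005345 mol
P = nRT/V = 0.005345 × 8.314 × 780.15 / 0.119 = 291.3 kPa

291 kPa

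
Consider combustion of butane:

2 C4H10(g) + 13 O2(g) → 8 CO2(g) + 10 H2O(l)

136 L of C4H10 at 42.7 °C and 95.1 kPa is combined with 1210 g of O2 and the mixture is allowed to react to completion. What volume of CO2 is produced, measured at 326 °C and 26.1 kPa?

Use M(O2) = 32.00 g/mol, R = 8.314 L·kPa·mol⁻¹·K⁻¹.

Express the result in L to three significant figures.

3760 L

n(C4H10) = PV/RT = (95.1 × 136) / (8.314 × 315.85) = 4.925 mol
n(O2) = 1210 / 32.00 = 37.81 mol
For 4.925 mol C4H10, stoichiometry requires (13/2) × 4.925 = 32.01 mol O2; 37.81 mol is available, so C4H10 is limiting.
n(CO2) = (8/2) × 4.925 = 19.70 mol
V(CO2) = nRT/P = 19.70 × 8.314 × 599.15 / 26.1 = 3760 L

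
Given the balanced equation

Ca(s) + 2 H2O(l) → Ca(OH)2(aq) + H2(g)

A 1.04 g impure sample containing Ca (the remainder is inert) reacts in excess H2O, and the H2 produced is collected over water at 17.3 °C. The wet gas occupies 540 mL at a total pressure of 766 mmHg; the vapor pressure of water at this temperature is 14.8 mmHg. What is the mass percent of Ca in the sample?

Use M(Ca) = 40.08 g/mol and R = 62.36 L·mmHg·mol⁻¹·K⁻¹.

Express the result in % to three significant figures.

P(H2) = 766 − 14.8 = 751.2 mmHg
n(H2) = PV/RT = (751.2 × 0.5400) / (62.36 × 290.45) = 0.02240 mol
n(Ca) = (1/1) × 0.02240 = 0.02240 mol
m(Ca) = 0.02240 × 40.08 = 0.8978 g
%Ca = 0.8978 / 1.04 × 100 = 86.33%

86.3 %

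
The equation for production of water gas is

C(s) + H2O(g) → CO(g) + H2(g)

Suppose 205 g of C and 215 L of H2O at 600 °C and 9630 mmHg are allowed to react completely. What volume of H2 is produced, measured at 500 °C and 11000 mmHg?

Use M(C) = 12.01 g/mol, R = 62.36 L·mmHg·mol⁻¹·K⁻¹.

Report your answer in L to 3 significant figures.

74.8 L

n(C) = 205 / 12.01 = 17.07 mol
n(H2O) = PV/RT = (9630 × 215) / (62.36 × 873.15) = 38.03 mol
For 17.07 mol C, stoichiometry requires (1/1) × 17.07 = 17.07 mol H2O; 38.03 mol is available, so C is limiting.
n(H2) = (1/1) × 17.07 = 17.07 mol
V(H2) = nRT/P = 17.07 × 62.36 × 773.15 / 11000 = 74.82 L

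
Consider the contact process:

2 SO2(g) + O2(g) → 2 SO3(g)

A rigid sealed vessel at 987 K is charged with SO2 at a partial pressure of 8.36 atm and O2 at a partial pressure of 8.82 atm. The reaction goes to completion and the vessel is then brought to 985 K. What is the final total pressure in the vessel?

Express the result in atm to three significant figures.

13.0 atm

With V and T fixed, P_i ∝ n_i, so the mole ratios apply directly to partial pressures at 987 K.
P(O2) required for 8.36 atm of SO2 = (1/2) × 8.36 = 4.180 atm; available 8.82 atm, so SO2 is limiting.
P(O2) remaining = 8.82 − (1/2) × 8.36 = 4.640 atm
P(gaseous products) = (2)/2 × 8.36 = 8.360 atm
P_total at 987 K = 4.640 + 8.360 = 13.00 atm
Scaling to 985 K: P = 13.00 × 985/987 = 12.97 atm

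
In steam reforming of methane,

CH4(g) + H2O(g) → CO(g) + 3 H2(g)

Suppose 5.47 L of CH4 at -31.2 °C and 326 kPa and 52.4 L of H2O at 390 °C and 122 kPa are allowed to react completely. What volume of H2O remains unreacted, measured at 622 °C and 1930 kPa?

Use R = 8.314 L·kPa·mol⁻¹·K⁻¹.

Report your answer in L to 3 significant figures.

n(CH4) = PV/RT = (326 × 5.47) / (8.314 × 241.95) = 0.8865 mol
n(H2O) = PV/RT = (122 × 52.4) / (8.314 × 663.15) = 1.159 mol
For 0.8865 mol CH4, stoichiometry requires (1/1) × 0.8865 = 0.8865 mol H2O; 1.159 mol is available, so CH4 is limiting.
n(H2O) consumed = (1/1) × 0.8865 = 0.8865 mol; remaining = 1.159 − 0.8865 = 0.2725 mol
V(H2O) = nRT/P = 0.2725 × 8.314 × 895.15 / 1930 = 1.051 L

1.05 L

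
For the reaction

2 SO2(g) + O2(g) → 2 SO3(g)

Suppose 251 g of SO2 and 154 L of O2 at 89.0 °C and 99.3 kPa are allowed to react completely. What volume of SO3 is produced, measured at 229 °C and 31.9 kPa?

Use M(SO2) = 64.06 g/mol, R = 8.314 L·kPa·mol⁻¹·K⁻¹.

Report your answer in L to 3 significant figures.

n(SO2) = 251 / 64.06 = 3.918 mol
n(O2) = PV/RT = (99.3 × 154) / (8.314 × 362.15) = 5.079 mol
For 3.918 mol SO2, stoichiometry requires (1/2) × 3.918 = 1.959 mol O2; 5.079 mol is available, so SO2 is limiting.
n(SO3) = (2/2) × 3.918 = 3.918 mol
V(SO3) = nRT/P = 3.918 × 8.314 × 502.15 / 31.9 = 512.8 L

513 L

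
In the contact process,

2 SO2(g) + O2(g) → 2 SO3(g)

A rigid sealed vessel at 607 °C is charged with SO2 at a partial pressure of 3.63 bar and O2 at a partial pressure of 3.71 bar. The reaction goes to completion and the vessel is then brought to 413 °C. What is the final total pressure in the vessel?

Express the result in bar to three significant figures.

4.31 bar

Because the vessel is rigid and T is held at 607 °C, work the stoichiometry in partial pressures (P_i = n_iRT/V).
P(O2) required for 3.63 bar of SO2 = (1/2) × 3.63 = 1.815 bar; available 3.71 bar, so SO2 is limiting.
P(O2) remaining = 3.71 − (1/2) × 3.63 = 1.895 bar
P(gaseous products) = (2)/2 × 3.63 = 3.630 bar
P_total at 607 °C = 1.895 + 3.630 = 5.525 bar
Scaling to 413 °C: P = 5.525 × 686.15/880.15 = 4.307 bar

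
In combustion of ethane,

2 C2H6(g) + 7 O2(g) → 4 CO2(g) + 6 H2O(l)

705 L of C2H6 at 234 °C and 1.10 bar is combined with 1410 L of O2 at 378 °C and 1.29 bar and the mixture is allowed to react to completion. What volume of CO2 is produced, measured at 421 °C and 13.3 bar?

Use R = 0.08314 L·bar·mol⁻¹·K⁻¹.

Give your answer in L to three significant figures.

n(C2H6) = PV/RT = (1.10 × 705) / (0.08314 × 507.15) = 18.39 mol
n(O2) = PV/RT = (1.29 × 1410) / (0.08314 × 651.15) = 33.60 mol
For 18.39 mol C2H6, stoichiometry requires (7/2) × 18.39 = 64.37 mol O2; 33.60 mol is available, so O2 is limiting.
n(CO2) = (4/7) × 33.60 = 19.20 mol
V(CO2) = nRT/P = 19.20 × 0.08314 × 694.15 / 13.3 = 83.31 L

83.3 L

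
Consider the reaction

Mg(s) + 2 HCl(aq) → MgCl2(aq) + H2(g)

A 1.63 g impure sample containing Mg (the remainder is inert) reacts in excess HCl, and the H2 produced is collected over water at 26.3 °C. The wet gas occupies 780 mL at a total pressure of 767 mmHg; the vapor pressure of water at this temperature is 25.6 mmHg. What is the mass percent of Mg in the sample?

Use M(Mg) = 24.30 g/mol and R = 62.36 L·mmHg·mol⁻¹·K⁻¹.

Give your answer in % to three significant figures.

46.2 %

P(H2) = 767 − 25.6 = 741.4 mmHg
n(H2) = PV/RT = (741.4 × 0.7800) / (62.36 × 299.45) = 0.03097 mol
n(Mg) = (1/1) × 0.03097 = 0.03097 mol
m(Mg) = 0.03097 × 24.30 = 0.7526 g
%Mg = 0.7526 / 1.63 × 100 = 46.17%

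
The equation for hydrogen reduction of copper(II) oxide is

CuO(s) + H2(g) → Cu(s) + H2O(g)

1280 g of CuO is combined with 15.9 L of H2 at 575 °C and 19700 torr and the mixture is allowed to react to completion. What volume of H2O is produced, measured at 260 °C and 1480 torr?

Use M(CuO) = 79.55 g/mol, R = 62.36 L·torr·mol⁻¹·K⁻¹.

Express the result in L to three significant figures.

n(CuO) = 1280 / 79.55 = 16.09 mol
n(H2) = PV/RT = (19700 × 15.9) / (62.36 × 848.15) = 5.922 mol
For 16.09 mol CuO, stoichiometry requires (1/1) × 16.09 = 16.09 mol H2; 5.922 mol is available, so H2 is limiting.
n(H2O) = (1/1) × 5.922 = 5.922 mol
V(H2O) = nRT/P = 5.922 × 62.36 × 533.15 / 1480 = 133.0 L

133 L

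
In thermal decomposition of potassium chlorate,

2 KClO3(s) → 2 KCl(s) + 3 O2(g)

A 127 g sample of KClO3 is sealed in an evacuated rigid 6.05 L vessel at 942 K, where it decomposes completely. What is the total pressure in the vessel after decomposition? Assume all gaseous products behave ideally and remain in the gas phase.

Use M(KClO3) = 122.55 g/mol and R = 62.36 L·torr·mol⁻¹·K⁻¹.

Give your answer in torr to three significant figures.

n(KClO3) = 127 / 122.55 = 1.036 mol
n(gas produced) = (3/2) × 1.036 = 1.554 mol
P = nRT/V = 1.554 × 62.36 × 942 / 6.05 = 15090 torr

15100 torr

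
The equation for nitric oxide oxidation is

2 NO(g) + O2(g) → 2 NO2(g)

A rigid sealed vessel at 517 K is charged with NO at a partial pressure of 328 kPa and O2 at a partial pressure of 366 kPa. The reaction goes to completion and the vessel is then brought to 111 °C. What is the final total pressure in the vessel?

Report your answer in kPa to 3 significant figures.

394 kPa

Because the vessel is rigid and T is held at 517 K, work the stoichiometry in partial pressures (P_i = n_iRT/V).
P(O2) required for 328 kPa of NO = (1/2) × 328 = 164.0 kPa; available 366 kPa, so NO is limiting.
P(O2) remaining = 366 − (1/2) × 328 = 202.0 kPa
P(gaseous products) = (2)/2 × 328 = 328.0 kPa
P_total at 517 K = 202.0 + 328.0 = 530.0 kPa
Scaling to 111 °C: P = 530.0 × 384.15/517 = 393.8 kPa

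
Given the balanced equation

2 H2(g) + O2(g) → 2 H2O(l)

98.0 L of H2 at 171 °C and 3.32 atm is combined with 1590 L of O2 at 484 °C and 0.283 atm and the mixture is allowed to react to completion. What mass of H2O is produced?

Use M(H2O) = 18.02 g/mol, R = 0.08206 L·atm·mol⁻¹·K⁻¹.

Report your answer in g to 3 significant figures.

161 g

n(H2) = PV/RT = (3.32 × 98.0) / (0.08206 × 444.15) = 8.927 mol
n(O2) = PV/RT = (0.283 × 1590) / (0.08206 × 757.15) = 7.242 mol
For 8.927 mol H2, stoichiometry requires (1/2) × 8.927 = 4.463 mol O2; 7.242 mol is available, so H2 is limiting.
n(H2O) = (2/2) × 8.927 = 8.927 mol
m(H2O) = 8.927 × 18.02 = 160.9 g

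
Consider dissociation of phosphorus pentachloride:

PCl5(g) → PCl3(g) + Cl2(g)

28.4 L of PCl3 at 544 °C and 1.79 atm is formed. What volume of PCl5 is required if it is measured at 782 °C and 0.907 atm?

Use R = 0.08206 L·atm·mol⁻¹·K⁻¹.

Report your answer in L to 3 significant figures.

72.4 L

n(PCl3) = PV/RT = (1.79 × 28.4) / (0.08206 × 817.15) = 0.7581 mol
n(PCl5) = (1/1) × 0.7581 = 0.7581 mol
V = nRT/P = 0.7581 × 0.08206 × 1055.15 / 0.907 = 72.37 L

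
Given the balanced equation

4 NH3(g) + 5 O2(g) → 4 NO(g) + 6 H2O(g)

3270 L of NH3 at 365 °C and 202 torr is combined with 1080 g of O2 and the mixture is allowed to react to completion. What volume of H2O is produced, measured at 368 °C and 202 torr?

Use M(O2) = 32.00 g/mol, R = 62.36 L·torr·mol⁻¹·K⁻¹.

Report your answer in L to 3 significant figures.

4930 L

n(NH3) = PV/RT = (202 × 3270) / (62.36 × 638.15) = 16.60 mol
n(O2) = 1080 / 32.00 = 33.75 mol
For 16.60 mol NH3, stoichiometry requires (5/4) × 16.60 = 20.75 mol O2; 33.75 mol is available, so NH3 is limiting.
n(H2O) = (6/4) × 16.60 = 24.90 mol
V(H2O) = nRT/P = 24.90 × 62.36 × 641.15 / 202 = 4928 L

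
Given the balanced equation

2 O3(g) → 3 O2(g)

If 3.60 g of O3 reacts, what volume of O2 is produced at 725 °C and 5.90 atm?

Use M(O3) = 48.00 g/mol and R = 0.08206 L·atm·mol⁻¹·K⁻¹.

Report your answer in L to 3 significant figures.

n(O3) = 3.600 / 48.00 = 0.07500 mol
n(O2) = (3/2) × 0.07500 = 0.1125 mol
V = nRT/P = 0.1125 × 0.08206 × 998.15 / 5.90 = 1.562 L

1.56 L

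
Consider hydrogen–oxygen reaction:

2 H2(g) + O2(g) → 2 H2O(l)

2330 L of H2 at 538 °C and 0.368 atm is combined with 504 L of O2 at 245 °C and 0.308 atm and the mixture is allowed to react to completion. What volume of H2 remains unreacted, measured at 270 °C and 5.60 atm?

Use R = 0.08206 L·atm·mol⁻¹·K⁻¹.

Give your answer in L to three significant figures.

n(H2) = PV/RT = (0.368 × 2330) / (0.08206 × 811.15) = 12.88 mol
n(O2) = PV/RT = (0.308 × 504) / (0.08206 × 518.15) = 3.651 mol
For 12.88 mol H2, stoichiometry requires (1/2) × 12.88 = 6.440 mol O2; 3.651 mol is available, so O2 is limiting.
n(H2) consumed = (2/1) × 3.651 = 7.302 mol; remaining = 12.88 − 7.302 = 5.578 mol
V(H2) = nRT/P = 5.578 × 0.08206 × 543.15 / 5.60 = 44.40 L

44.4 L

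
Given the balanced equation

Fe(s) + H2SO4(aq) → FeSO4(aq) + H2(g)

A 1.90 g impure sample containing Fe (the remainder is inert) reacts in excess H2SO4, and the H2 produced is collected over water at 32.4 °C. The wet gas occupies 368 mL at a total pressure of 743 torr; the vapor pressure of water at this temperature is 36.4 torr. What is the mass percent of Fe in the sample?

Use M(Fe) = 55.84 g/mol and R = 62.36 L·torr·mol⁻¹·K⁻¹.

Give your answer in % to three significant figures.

40.1 %

P(H2) = 743 − 36.4 = 706.6 torr
n(H2) = PV/RT = (706.6 × 0.3680) / (62.36 × 305.55) = 0.01365 mol
n(Fe) = (1/1) × 0.01365 = 0.01365 mol
m(Fe) = 0.01365 × 55.84 = 0.7622 g
%Fe = 0.7622 / 1.90 × 100 = 40.12%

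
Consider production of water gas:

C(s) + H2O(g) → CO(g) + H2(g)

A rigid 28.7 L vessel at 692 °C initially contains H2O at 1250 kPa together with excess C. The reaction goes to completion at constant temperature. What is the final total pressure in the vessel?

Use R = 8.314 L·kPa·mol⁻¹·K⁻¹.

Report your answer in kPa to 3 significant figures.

2500 kPa

Since T and V are fixed, P_final/P_initial = n_final/n_initial = 2/1.
P_final = (2/1) × 1250 = 2500 kPa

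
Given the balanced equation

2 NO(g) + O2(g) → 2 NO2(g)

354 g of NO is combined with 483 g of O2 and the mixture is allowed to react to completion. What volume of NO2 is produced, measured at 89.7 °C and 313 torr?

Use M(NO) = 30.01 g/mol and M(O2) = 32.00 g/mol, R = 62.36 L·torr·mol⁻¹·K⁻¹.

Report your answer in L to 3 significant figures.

853 L

n(NO) = 354 / 30.01 = 11.80 mol
n(O2) = 483 / 32.00 = 15.09 mol
For 11.80 mol NO, stoichiometry requires (1/2) × 11.80 = 5.900 mol O2; 15.09 mol is available, so NO is limiting.
n(NO2) = (2/2) × 11.80 = 11.80 mol
V(NO2) = nRT/P = 11.80 × 62.36 × 362.85 / 313 = 853.0 L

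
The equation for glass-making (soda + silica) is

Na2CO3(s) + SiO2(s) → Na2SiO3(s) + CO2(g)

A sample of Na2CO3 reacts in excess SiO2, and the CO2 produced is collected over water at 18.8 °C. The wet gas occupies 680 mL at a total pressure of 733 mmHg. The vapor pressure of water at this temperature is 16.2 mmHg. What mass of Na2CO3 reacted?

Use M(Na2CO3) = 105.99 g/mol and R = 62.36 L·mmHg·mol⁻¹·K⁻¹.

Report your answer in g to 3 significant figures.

P(CO2) = 733 − 16.2 = 716.8 mmHg
n(CO2) = PV/RT = (716.8 × 0.6800) / (62.36 × 291.95) = 0.02677 mol
n(Na2CO3) = (1/1) × 0.02677 = 0.02677 mol
m(Na2CO3) = 0.02677 × 105.99 = 2.837 g

2.84 g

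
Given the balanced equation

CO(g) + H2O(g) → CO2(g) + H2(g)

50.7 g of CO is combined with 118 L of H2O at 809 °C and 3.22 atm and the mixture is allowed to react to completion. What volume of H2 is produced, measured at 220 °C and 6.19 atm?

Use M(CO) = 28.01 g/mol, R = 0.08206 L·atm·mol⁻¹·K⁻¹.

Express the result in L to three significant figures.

n(CO) = 50.7 / 28.01 = 1.810 mol
n(H2O) = PV/RT = (3.22 × 118) / (0.08206 × 1082.15) = 4.279 mol
For 1.810 mol CO, stoichiometry requires (1/1) × 1.810 = 1.810 mol H2O; 4.279 mol is available, so CO is limiting.
n(H2) = (1/1) × 1.810 = 1.810 mol
V(H2) = nRT/P = 1.810 × 0.08206 × 493.15 / 6.19 = 11.83 L

11.8 L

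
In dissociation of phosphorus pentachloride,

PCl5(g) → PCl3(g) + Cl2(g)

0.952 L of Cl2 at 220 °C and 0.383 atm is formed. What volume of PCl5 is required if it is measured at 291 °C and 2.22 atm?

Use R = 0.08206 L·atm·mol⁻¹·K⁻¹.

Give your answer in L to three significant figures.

0.188 L

n(Cl2) = PV/RT = (0.383 × 0.952) / (0.08206 × 493.15) = 0.009010 mol
n(PCl5) = (1/1) × 0.009010 = 0.009010 mol
V = nRT/P = 0.009010 × 0.08206 × 564.15 / 2.22 = 0.1879 L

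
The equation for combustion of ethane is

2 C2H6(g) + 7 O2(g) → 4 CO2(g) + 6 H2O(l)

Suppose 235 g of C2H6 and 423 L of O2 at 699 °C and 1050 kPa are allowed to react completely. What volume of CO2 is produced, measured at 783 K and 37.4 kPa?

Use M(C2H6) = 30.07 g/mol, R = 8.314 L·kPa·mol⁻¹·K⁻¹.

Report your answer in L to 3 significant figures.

2720 L

n(C2H6) = 235 / 30.07 = 7.815 mol
n(O2) = PV/RT = (1050 × 423) / (8.314 × 972.15) = 54.95 mol
For 7.815 mol C2H6, stoichiometry requires (7/2) × 7.815 = 27.35 mol O2; 54.95 mol is available, so C2H6 is limiting.
n(CO2) = (4/2) × 7.815 = 15.63 mol
V(CO2) = nRT/P = 15.63 × 8.314 × 783 / 37.4 = 2721 L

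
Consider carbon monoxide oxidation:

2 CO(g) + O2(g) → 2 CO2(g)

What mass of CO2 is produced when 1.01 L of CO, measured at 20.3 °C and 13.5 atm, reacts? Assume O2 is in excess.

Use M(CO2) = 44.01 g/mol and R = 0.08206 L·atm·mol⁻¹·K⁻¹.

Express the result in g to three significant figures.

24.9 g

n(CO) = PV/RT = (13.5 × 1.01) / (0.08206 × 293.45) = 0.5662 mol
n(CO2) = (2/2) × 0.5662 = 0.5662 mol
m(CO2) = 0.5662 × 44.01 = 24.92 g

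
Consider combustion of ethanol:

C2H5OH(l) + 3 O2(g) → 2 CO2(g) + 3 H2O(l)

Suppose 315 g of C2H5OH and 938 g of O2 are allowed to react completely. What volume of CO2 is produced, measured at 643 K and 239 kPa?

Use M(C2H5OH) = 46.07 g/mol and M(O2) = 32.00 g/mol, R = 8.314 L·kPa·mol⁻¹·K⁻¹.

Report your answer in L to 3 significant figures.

n(C2H5OH) = 315 / 46.07 = 6.837 mol
n(O2) = 938 / 32.00 = 29.31 mol
For 6.837 mol C2H5OH, stoichiometry requires (3/1) × 6.837 = 20.51 mol O2; 29.31 mol is available, so C2H5OH is limiting.
n(CO2) = (2/1) × 6.837 = 13.67 mol
V(CO2) = nRT/P = 13.67 × 8.314 × 643 / 239 = 305.8 L

306 L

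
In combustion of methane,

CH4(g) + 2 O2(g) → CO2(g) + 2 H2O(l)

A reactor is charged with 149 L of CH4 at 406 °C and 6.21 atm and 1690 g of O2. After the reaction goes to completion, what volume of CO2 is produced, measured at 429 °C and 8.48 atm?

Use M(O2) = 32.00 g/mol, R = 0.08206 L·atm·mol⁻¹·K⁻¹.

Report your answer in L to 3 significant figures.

113 L

n(CH4) = PV/RT = (6.21 × 149) / (0.08206 × 679.15) = 16.60 mol
n(O2) = 1690 / 32.00 = 52.81 mol
For 16.60 mol CH4, stoichiometry requires (2/1) × 16.60 = 33.20 mol O2; 52.81 mol is available, so CH4 is limiting.
n(CO2) = (1/1) × 16.60 = 16.60 mol
V(CO2) = nRT/P = 16.60 × 0.08206 × 702.15 / 8.48 = 112.8 L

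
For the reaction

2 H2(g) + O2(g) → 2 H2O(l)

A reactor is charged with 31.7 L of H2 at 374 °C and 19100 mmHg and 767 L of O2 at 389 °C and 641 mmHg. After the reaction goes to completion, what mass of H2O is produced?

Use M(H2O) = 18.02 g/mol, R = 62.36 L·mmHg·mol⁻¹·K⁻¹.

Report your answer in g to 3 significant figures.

n(H2) = PV/RT = (19100 × 31.7) / (62.36 × 647.15) = 15.00 mol
n(O2) = PV/RT = (641 × 767) / (62.36 × 662.15) = 11.91 mol
For 15.00 mol H2, stoichiometry requires (1/2) × 15.00 = 7.500 mol O2; 11.91 mol is available, so H2 is limiting.
n(H2O) = (2/2) × 15.00 = 15.00 mol
m(H2O) = 15.00 × 18.02 = 270.3 g

270 g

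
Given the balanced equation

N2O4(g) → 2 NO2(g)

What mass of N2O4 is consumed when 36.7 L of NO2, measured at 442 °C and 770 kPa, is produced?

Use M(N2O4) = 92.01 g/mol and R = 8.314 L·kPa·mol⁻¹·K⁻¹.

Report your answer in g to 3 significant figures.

219 g

n(NO2) = PV/RT = (770 × 36.7) / (8.314 × 715.15) = 4.753 mol
n(N2O4) = (1/2) × 4.753 = 2.377 mol
m(N2O4) = 2.377 × 92.01 = 218.7 g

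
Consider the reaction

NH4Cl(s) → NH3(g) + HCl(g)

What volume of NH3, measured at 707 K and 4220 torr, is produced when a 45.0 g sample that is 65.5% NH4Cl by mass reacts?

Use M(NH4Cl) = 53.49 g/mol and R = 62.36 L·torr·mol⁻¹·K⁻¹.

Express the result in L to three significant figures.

mass of NH4Cl = 45.0 × 65.5/100 = 29.48 g
n(NH4Cl) = 29.48 / 53.49 = 0.5511 mol
n(NH3) = (1/1) × 0.5511 = 0.5511 mol
V = nRT/P = 0.5511 × 62.36 × 707 / 4220 = 5.758 L

5.76 L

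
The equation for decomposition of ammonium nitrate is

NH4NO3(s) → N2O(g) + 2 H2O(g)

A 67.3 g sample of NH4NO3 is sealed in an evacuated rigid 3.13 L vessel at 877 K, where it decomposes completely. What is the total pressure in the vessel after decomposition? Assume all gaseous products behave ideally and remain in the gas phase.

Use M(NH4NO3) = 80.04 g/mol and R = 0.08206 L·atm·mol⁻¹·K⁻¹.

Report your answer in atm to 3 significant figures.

58.0 atm

n(NH4NO3) = 67.3 / 80.04 = 0.8408 mol
n(gas produced) = (3/1) × 0.8408 = 2.522 mol
P = nRT/V = 2.522 × 0.08206 × 877 / 3.13 = 57.99 atm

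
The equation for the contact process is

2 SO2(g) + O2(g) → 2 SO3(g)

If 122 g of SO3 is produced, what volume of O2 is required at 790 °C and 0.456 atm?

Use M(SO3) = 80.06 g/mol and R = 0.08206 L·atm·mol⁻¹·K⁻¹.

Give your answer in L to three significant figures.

146 L

n(SO3) = 122.0 / 80.06 = 1.524 mol
n(O2) = (1/2) × 1.524 = 0.7620 mol
V = nRT/P = 0.7620 × 0.08206 × 1063.15 / 0.456 = 145.8 L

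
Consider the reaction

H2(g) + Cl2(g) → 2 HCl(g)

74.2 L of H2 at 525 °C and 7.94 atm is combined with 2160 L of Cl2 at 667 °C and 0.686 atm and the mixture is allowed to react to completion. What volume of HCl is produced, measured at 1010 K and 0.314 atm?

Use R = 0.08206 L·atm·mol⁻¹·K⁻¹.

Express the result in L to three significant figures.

4750 L

n(H2) = PV/RT = (7.94 × 74.2) / (0.08206 × 798.15) = 8.995 mol
n(Cl2) = PV/RT = (0.686 × 2160) / (0.08206 × 940.15) = 19.21 mol
For 8.995 mol H2, stoichiometry requires (1/1) × 8.995 = 8.995 mol Cl2; 19.21 mol is available, so H2 is limiting.
n(HCl) = (2/1) × 8.995 = 17.99 mol
V(HCl) = nRT/P = 17.99 × 0.08206 × 1010 / 0.314 = 4748 L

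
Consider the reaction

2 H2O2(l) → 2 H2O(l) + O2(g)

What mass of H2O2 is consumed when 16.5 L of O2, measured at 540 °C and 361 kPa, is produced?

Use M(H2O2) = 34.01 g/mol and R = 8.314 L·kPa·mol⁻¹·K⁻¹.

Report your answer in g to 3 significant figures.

n(O2) = PV/RT = (361 × 16.5) / (8.314 × 813.15) = 0.8811 mol
n(H2O2) = (2/1) × 0.8811 = 1.762 mol
m(H2O2) = 1.762 × 34.01 = 59.93 g

59.9 g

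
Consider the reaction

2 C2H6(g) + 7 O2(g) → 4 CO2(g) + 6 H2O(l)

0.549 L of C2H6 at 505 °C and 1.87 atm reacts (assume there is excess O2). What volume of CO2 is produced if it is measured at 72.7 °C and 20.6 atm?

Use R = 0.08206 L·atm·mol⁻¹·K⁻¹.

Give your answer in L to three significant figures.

n(C2H6) = PV/RT = (1.87 × 0.549) / (0.08206 × 778.15) = 0.01608 mol
n(CO2) = (4/2) × 0.01608 = 0.03216 mol
V = nRT/P = 0.03216 × 0.08206 × 345.85 / 20.6 = 0.04431 L

0.0443 L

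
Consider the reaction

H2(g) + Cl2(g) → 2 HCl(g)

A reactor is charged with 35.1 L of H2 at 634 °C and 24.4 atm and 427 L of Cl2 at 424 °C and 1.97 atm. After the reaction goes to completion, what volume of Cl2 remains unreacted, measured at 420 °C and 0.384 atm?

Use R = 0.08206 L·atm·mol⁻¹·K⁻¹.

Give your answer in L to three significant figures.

n(H2) = PV/RT = (24.4 × 35.1) / (0.08206 × 907.15) = 11.50 mol
n(Cl2) = PV/RT = (1.97 × 427) / (0.08206 × 697.15) = 14.70 mol
For 11.50 mol H2, stoichiometry requires (1/1) × 11.50 = 11.50 mol Cl2; 14.70 mol is available, so H2 is limiting.
n(Cl2) consumed = (1/1) × 11.50 = 11.50 mol; remaining = 14.70 − 11.50 = 3.200 mol
V(Cl2) = nRT/P = 3.200 × 0.08206 × 693.15 / 0.384 = 474.0 L

474 L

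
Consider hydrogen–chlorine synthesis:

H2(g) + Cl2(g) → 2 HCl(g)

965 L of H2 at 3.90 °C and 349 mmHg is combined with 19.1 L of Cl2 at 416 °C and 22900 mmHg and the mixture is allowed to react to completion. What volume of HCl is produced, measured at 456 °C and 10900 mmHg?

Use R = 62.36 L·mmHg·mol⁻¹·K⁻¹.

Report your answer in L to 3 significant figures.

84.9 L

n(H2) = PV/RT = (349 × 965) / (62.36 × 277.05) = 19.49 mol
n(Cl2) = PV/RT = (22900 × 19.1) / (62.36 × 689.15) = 10.18 mol
For 19.49 mol H2, stoichiometry requires (1/1) × 19.49 = 19.49 mol Cl2; 10.18 mol is available, so Cl2 is limiting.
n(HCl) = (2/1) × 10.18 = 20.36 mol
V(HCl) = nRT/P = 20.36 × 62.36 × 729.15 / 10900 = 84.93 L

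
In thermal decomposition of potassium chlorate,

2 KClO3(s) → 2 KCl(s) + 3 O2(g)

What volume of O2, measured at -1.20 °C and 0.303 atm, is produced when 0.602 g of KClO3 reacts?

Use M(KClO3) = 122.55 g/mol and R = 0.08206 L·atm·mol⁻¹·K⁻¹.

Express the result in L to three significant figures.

0.543 L

n(KClO3) = 0.6020 / 122.55 = 0.004912 mol
n(O2) = (3/2) × 0.004912 = 0.007368 mol
V = nRT/P = 0.007368 × 0.08206 × 271.95 / 0.303 = 0.5427 L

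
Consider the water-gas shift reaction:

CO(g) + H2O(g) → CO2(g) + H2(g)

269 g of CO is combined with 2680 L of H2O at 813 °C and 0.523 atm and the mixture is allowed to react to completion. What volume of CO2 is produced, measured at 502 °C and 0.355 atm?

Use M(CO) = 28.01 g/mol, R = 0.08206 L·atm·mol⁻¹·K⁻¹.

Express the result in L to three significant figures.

n(CO) = 269 / 28.01 = 9.604 mol
n(H2O) = PV/RT = (0.523 × 2680) / (0.08206 × 1086.15) = 15.73 mol
For 9.604 mol CO, stoichiometry requires (1/1) × 9.604 = 9.604 mol H2O; 15.73 mol is available, so CO is limiting.
n(CO2) = (1/1) × 9.604 = 9.604 mol
V(CO2) = nRT/P = 9.604 × 0.08206 × 775.15 / 0.355 = 1721 L

1720 L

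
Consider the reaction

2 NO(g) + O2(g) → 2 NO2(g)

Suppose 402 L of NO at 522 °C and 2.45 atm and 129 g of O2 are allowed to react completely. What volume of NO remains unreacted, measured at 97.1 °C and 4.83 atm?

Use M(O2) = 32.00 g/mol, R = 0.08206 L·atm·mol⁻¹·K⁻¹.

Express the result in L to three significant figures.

n(NO) = PV/RT = (2.45 × 402) / (0.08206 × 795.15) = 15.09 mol
n(O2) = 129 / 32.00 = 4.031 mol
For 15.09 mol NO, stoichiometry requires (1/2) × 15.09 = 7.545 mol O2; 4.031 mol is available, so O2 is limiting.
n(NO) consumed = (2/1) × 4.031 = 8.062 mol; remaining = 15.09 − 8.062 = 7.028 mol
V(NO) = nRT/P = 7.028 × 0.08206 × 370.25 / 4.83 = 44.21 L

44.2 L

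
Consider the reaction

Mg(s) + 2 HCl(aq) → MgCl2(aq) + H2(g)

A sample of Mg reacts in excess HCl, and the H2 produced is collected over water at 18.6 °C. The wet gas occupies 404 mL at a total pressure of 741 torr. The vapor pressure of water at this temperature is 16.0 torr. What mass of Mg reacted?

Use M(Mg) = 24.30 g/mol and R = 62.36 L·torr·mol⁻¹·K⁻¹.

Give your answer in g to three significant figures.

P(H2) = 741 − 16.0 = 725.0 torr
n(H2) = PV/RT = (725.0 × 0.4040) / (62.36 × 291.75) = 0.01610 mol
n(Mg) = (1/1) × 0.01610 = 0.01610 mol
m(Mg) = 0.01610 × 24.30 = 0.3912 g

0.391 g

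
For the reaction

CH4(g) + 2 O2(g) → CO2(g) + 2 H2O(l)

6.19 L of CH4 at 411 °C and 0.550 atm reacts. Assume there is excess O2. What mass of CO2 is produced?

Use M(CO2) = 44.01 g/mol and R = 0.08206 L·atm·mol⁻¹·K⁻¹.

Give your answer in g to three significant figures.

n(CH4) = PV/RT = (0.550 × 6.19) / (0.08206 × 684.15) = 0.06064 mol
n(CO2) = (1/1) × 0.06064 = 0.06064 mol
m(CO2) = 0.06064 × 44.01 = 2.669 g

2.67 g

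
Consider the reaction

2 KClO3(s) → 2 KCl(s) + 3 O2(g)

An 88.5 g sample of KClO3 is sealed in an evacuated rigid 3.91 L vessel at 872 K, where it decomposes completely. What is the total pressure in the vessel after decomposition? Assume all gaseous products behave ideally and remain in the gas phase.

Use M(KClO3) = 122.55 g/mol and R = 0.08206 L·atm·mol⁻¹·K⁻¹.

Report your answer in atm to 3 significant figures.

n(KClO3) = 88.5 / 122.55 = 0.7222 mol
n(gas produced) = (3/2) × 0.7222 = 1.083 mol
P = nRT/V = 1.083 × 0.08206 × 872 / 3.91 = 19.82 atm

19.8 atm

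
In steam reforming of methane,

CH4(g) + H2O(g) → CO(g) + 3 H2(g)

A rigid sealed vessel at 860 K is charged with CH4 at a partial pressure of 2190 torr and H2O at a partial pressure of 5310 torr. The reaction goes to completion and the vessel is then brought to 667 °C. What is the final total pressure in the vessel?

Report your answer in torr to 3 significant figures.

Because the vessel is rigid and T is held at 860 K, work the stoichiometry in partial pressures (P_i = n_iRT/V).
P(H2O) required for 2190 torr of CH4 = (1/1) × 2190 = 2190 torr; available 5310 torr, so CH4 is limiting.
P(H2O) remaining = 5310 − (1/1) × 2190 = 3120 torr
P(gaseous products) = (1+3)/1 × 2190 = 8760 torr
P_total at 860 K = 3120 + 8760 = 11880 torr
Scaling to 667 °C: P = 11880 × 940.15/860 = 12990 torr

13000 torr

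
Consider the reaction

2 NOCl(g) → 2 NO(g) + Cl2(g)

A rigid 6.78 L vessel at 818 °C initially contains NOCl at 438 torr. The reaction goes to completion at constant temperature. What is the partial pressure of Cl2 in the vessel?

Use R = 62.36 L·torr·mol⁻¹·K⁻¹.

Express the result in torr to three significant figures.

n(NOCl)₀ = PV/RT = (438 × 6.78) / (62.36 × 1091.15) = 0.04364 mol
n(Cl2) = (1/2) × 0.04364 = 0.02182 mol
P(Cl2) = nRT/V = 0.02182 × 62.36 × 1091.15 / 6.78 = 219.0 torr

219 torr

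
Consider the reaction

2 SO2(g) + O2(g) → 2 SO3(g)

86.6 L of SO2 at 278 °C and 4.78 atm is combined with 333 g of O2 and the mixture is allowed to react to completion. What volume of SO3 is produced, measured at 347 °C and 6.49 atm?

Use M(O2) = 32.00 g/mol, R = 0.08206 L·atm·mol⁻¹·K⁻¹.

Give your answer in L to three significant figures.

71.8 L

n(SO2) = PV/RT = (4.78 × 86.6) / (0.08206 × 551.15) = 9.153 mol
n(O2) = 333 / 32.00 = 10.41 mol
For 9.153 mol SO2, stoichiometry requires (1/2) × 9.153 = 4.577 mol O2; 10.41 mol is available, so SO2 is limiting.
n(SO3) = (2/2) × 9.153 = 9.153 mol
V(SO3) = nRT/P = 9.153 × 0.08206 × 620.15 / 6.49 = 71.77 L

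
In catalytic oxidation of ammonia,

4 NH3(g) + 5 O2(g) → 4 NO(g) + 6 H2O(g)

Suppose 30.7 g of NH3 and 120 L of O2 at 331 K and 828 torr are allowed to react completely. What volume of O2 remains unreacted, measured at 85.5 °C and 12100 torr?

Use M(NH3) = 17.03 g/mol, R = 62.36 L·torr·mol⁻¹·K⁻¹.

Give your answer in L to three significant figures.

4.73 L

n(NH3) = 30.7 / 17.03 = 1.803 mol
n(O2) = PV/RT = (828 × 120) / (62.36 × 331) = 4.814 mol
For 1.803 mol NH3, stoichiometry requires (5/4) × 1.803 = 2.254 mol O2; 4.814 mol is available, so NH3 is limiting.
n(O2) consumed = (5/4) × 1.803 = 2.254 mol; remaining = 4.814 − 2.254 = 2.560 mol
V(O2) = nRT/P = 2.560 × 62.36 × 358.65 / 12100 = 4.732 L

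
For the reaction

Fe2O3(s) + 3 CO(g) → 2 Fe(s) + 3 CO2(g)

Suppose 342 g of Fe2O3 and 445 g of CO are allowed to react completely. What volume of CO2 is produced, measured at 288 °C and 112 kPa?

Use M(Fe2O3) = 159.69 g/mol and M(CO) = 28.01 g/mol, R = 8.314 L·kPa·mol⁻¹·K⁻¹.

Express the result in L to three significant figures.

268 L

n(Fe2O3) = 342 / 159.69 = 2.142 mol
n(CO) = 445 / 28.01 = 15.89 mol
For 2.142 mol Fe2O3, stoichiometry requires (3/1) × 2.142 = 6.426 mol CO; 15.89 mol is available, so Fe2O3 is limiting.
n(CO2) = (3/1) × 2.142 = 6.426 mol
V(CO2) = nRT/P = 6.426 × 8.314 × 561.15 / 112 = 267.7 L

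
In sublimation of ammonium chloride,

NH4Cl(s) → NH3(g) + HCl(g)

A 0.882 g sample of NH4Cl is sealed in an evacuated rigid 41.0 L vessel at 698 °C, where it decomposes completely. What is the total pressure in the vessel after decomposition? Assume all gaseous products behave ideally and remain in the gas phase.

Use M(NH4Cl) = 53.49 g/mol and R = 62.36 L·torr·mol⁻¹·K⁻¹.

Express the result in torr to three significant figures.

n(NH4Cl) = 0.882 / 53.49 = 0.01649 mol
n(gas produced) = (2/1) × 0.01649 = 0.03298 mol
P = nRT/V = 0.03298 × 62.36 × 971.15 / 41.0 = 48.71 torr

48.7 torr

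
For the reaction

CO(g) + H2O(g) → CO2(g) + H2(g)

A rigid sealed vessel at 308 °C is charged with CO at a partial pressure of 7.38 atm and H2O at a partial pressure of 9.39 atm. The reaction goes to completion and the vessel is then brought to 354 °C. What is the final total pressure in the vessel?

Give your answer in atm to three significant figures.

Because the vessel is rigid and T is held at 308 °C, work the stoichiometry in partial pressures (P_i = n_iRT/V).
P(H2O) required for 7.38 atm of CO = (1/1) × 7.38 = 7.380 atm; available 9.39 atm, so CO is limiting.
P(H2O) remaining = 9.39 − (1/1) × 7.38 = 2.010 atm
P(gaseous products) = (1+1)/1 × 7.38 = 14.76 atm
P_total at 308 °C = 2.010 + 14.76 = 16.77 atm
Scaling to 354 °C: P = 16.77 × 627.15/581.15 = 18.10 atm

18.1 atm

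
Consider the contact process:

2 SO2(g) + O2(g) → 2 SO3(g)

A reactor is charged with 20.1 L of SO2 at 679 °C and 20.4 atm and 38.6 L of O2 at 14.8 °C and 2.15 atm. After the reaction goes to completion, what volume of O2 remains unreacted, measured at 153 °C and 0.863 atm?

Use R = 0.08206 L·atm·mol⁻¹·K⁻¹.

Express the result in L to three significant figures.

36.0 L

n(SO2) = PV/RT = (20.4 × 20.1) / (0.08206 × 952.15) = 5.248 mol
n(O2) = PV/RT = (2.15 × 38.6) / (0.08206 × 287.95) = 3.512 mol
For 5.248 mol SO2, stoichiometry requires (1/2) × 5.248 = 2.624 mol O2; 3.512 mol is available, so SO2 is limiting.
n(O2) consumed = (1/2) × 5.248 = 2.624 mol; remaining = 3.512 − 2.624 = 0.8880 mol
V(O2) = nRT/P = 0.8880 × 0.08206 × 426.15 / 0.863 = 35.98 L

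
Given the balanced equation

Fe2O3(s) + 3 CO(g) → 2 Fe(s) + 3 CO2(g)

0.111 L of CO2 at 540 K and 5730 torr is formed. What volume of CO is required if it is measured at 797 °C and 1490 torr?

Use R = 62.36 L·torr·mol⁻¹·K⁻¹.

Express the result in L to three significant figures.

n(CO2) = PV/RT = (5730 × 0.111) / (62.36 × 540) = 0.01889 mol
n(CO) = (3/3) × 0.01889 = 0.01889 mol
V = nRT/P = 0.01889 × 62.36 × 1070.15 / 1490 = 0.8461 L

0.846 L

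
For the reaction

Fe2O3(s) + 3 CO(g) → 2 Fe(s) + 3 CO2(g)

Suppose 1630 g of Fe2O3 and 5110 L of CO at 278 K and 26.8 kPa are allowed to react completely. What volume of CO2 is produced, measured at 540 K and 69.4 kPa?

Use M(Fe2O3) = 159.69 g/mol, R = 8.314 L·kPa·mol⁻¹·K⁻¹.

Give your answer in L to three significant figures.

n(Fe2O3) = 1630 / 159.69 = 10.21 mol
n(CO) = PV/RT = (26.8 × 5110) / (8.314 × 278) = 59.25 mol
For 10.21 mol Fe2O3, stoichiometry requires (3/1) × 10.21 = 30.63 mol CO; 59.25 mol is available, so Fe2O3 is limiting.
n(CO2) = (3/1) × 10.21 = 30.63 mol
V(CO2) = nRT/P = 30.63 × 8.314 × 540 / 69.4 = 1981 L

1980 L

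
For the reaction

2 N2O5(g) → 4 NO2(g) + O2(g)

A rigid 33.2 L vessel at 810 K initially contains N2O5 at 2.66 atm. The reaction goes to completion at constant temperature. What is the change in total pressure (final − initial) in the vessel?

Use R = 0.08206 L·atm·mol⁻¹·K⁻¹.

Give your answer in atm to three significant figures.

3.99 atm

Rigid vessel, constant T ⇒ P scales with total gas moles (2 → 5).
P_final = (5/2) × 2.66 = 6.650 atm; ΔP = 6.650 − 2.66 = 3.990 atm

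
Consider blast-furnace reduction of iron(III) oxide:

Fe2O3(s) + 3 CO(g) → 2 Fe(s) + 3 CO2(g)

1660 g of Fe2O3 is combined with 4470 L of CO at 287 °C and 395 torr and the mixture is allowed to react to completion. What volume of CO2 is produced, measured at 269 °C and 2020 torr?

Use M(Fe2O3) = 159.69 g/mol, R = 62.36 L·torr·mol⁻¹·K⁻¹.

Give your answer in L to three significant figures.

522 L

n(Fe2O3) = 1660 / 159.69 = 10.40 mol
n(CO) = PV/RT = (395 × 4470) / (62.36 × 560.15) = 50.55 mol
For 10.40 mol Fe2O3, stoichiometry requires (3/1) × 10.40 = 31.20 mol CO; 50.55 mol is available, so Fe2O3 is limiting.
n(CO2) = (3/1) × 10.40 = 31.20 mol
V(CO2) = nRT/P = 31.20 × 62.36 × 542.15 / 2020 = 522.2 L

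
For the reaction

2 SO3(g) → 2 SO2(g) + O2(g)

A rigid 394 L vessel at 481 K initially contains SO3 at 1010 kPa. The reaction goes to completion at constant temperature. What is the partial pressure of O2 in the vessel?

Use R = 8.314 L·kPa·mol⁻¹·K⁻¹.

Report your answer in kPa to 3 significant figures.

n(SO3)₀ = PV/RT = (1010 × 394) / (8.314 × 481) = 99.51 mol
n(O2) = (1/2) × 99.51 = 49.76 mol
P(O2) = nRT/V = 49.76 × 8.314 × 481 / 394 = 505.1 kPa

505 kPa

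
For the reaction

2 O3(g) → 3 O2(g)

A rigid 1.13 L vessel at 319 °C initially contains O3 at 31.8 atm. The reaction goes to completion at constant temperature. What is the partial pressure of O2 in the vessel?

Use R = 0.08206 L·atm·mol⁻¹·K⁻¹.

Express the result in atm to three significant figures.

n(O3)₀ = PV/RT = (31.8 × 1.13) / (0.08206 × 592.15) = 0.7395 mol
n(O2) = (3/2) × 0.7395 = 1.109 mol
P(O2) = nRT/V = 1.109 × 0.08206 × 592.15 / 1.13 = 47.69 atm

47.7 atm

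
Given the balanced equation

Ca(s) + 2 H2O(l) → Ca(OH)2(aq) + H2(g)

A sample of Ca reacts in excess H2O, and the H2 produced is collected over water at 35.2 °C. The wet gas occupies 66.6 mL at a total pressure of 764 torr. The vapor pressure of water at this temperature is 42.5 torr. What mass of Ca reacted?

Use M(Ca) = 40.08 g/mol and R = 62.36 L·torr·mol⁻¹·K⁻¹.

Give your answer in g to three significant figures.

P(H2) = 764 − 42.5 = 721.5 torr
n(H2) = PV/RT = (721.5 × 0.06660) / (62.36 × 308.35) = 0.002499 mol
n(Ca) = (1/1) × 0.002499 = 0.002499 mol
m(Ca) = 0.002499 × 40.08 = 0.1002 g

0.100 g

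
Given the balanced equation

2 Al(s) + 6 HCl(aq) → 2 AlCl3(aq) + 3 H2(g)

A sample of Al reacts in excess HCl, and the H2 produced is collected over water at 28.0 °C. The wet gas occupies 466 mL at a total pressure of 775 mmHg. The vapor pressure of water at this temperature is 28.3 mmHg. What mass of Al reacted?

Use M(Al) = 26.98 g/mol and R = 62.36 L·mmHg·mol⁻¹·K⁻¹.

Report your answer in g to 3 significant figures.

P(H2) = 775 − 28.3 = 746.7 mmHg
n(H2) = PV/RT = (746.7 × 0.4660) / (62.36 × 301.15) = 0.01853 mol
n(Al) = (2/3) × 0.01853 = 0.01235 mol
m(Al) = 0.01235 × 26.98 = 0.3332 g

0.333 g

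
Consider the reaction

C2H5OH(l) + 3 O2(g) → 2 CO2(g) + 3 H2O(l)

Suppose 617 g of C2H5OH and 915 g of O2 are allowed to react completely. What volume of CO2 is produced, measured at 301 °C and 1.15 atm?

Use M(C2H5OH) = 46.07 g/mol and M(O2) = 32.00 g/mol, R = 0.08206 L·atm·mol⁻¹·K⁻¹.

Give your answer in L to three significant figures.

781 L

n(C2H5OH) = 617 / 46.07 = 13.39 mol
n(O2) = 915 / 32.00 = 28.59 mol
For 13.39 mol C2H5OH, stoichiometry requires (3/1) × 13.39 = 40.17 mol O2; 28.59 mol is available, so O2 is limiting.
n(CO2) = (2/3) × 28.59 = 19.06 mol
V(CO2) = nRT/P = 19.06 × 0.08206 × 574.15 / 1.15 = 780.9 L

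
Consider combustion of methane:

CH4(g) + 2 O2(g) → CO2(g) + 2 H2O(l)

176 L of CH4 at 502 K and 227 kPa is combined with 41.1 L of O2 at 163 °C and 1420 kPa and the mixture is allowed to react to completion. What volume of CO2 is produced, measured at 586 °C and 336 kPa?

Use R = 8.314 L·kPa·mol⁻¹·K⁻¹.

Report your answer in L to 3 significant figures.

n(CH4) = PV/RT = (227 × 176) / (8.314 × 502) = 9.572 mol
n(O2) = PV/RT = (1420 × 41.1) / (8.314 × 436.15) = 16.09 mol
For 9.572 mol CH4, stoichiometry requires (2/1) × 9.572 = 19.14 mol O2; 16.09 mol is available, so O2 is limiting.
n(CO2) = (1/2) × 16.09 = 8.045 mol
V(CO2) = nRT/P = 8.045 × 8.314 × 859.15 / 336 = 171.0 L

171 L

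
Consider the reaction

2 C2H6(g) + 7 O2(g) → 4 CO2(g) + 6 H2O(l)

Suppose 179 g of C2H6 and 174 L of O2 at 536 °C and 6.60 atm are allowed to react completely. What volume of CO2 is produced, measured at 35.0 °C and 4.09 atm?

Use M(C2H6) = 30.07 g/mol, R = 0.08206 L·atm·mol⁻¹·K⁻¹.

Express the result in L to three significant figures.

n(C2H6) = 179 / 30.07 = 5.953 mol
n(O2) = PV/RT = (6.60 × 174) / (0.08206 × 809.15) = 17.30 mol
For 5.953 mol C2H6, stoichiometry requires (7/2) × 5.953 = 20.84 mol O2; 17.30 mol is available, so O2 is limiting.
n(CO2) = (4/7) × 17.30 = 9.886 mol
V(CO2) = nRT/P = 9.886 × 0.08206 × 308.15 / 4.09 = 61.12 L

61.1 L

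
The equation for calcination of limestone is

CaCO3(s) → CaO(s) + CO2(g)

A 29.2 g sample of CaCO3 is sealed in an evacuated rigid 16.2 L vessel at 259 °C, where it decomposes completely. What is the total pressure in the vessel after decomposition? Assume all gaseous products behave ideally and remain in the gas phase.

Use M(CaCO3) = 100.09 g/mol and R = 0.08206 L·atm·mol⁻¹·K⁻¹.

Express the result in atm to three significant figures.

n(CaCO3) = 29.2 / 100.09 = 0.2917 mol
n(gas produced) = (1/1) × 0.2917 = 0.2917 mol
P = nRT/V = 0.2917 × 0.08206 × 532.15 / 16.2 = 0.7863 atm

0.786 atm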